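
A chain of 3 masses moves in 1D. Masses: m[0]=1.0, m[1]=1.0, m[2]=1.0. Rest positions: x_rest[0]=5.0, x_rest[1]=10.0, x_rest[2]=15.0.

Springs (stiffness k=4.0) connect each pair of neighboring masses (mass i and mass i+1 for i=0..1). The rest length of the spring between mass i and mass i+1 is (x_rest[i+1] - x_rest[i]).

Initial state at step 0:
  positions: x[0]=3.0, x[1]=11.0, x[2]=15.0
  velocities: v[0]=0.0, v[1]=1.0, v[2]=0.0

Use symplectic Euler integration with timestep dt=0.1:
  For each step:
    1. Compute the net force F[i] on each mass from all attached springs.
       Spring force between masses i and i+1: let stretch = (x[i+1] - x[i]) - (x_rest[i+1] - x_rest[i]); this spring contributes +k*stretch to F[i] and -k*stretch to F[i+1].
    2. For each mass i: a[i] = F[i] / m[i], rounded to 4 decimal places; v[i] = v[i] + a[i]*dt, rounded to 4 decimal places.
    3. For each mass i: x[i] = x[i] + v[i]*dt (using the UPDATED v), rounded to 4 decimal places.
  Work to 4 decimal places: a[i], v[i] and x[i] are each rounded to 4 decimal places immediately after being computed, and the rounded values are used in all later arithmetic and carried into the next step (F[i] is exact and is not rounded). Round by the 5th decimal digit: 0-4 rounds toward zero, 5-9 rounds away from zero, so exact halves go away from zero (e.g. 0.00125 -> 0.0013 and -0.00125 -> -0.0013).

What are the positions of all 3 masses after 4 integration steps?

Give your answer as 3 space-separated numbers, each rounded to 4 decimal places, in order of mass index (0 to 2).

Answer: 4.0775 9.9978 15.3247

Derivation:
Step 0: x=[3.0000 11.0000 15.0000] v=[0.0000 1.0000 0.0000]
Step 1: x=[3.1200 10.9400 15.0400] v=[1.2000 -0.6000 0.4000]
Step 2: x=[3.3528 10.7312 15.1160] v=[2.3280 -2.0880 0.7600]
Step 3: x=[3.6807 10.4027 15.2166] v=[3.2794 -3.2854 1.0061]
Step 4: x=[4.0775 9.9978 15.3247] v=[3.9682 -4.0486 1.0805]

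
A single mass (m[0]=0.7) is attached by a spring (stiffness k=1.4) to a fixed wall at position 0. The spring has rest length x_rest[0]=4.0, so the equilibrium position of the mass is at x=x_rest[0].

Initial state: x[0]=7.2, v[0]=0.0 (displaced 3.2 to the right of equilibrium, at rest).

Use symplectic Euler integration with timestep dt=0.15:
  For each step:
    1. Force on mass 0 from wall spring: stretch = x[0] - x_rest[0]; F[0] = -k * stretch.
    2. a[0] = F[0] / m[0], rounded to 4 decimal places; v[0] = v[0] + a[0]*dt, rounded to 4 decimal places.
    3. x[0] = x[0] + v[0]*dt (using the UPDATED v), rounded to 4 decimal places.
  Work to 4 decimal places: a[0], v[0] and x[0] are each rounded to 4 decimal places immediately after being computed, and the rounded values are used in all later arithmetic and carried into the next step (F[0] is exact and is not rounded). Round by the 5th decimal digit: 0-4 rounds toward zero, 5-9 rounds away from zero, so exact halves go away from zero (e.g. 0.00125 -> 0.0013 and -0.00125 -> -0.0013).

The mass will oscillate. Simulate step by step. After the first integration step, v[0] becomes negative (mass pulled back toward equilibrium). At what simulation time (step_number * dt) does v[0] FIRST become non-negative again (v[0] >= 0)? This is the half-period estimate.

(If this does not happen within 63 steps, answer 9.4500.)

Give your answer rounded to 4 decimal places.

Step 0: x=[7.2000] v=[0.0000]
Step 1: x=[7.0560] v=[-0.9600]
Step 2: x=[6.7745] v=[-1.8768]
Step 3: x=[6.3681] v=[-2.7092]
Step 4: x=[5.8552] v=[-3.4196]
Step 5: x=[5.2588] v=[-3.9762]
Step 6: x=[4.6057] v=[-4.3538]
Step 7: x=[3.9254] v=[-4.5355]
Step 8: x=[3.2484] v=[-4.5131]
Step 9: x=[2.6053] v=[-4.2876]
Step 10: x=[2.0249] v=[-3.8692]
Step 11: x=[1.5334] v=[-3.2767]
Step 12: x=[1.1529] v=[-2.5367]
Step 13: x=[0.9005] v=[-1.6826]
Step 14: x=[0.7876] v=[-0.7528]
Step 15: x=[0.8192] v=[0.2109]
First v>=0 after going negative at step 15, time=2.2500

Answer: 2.2500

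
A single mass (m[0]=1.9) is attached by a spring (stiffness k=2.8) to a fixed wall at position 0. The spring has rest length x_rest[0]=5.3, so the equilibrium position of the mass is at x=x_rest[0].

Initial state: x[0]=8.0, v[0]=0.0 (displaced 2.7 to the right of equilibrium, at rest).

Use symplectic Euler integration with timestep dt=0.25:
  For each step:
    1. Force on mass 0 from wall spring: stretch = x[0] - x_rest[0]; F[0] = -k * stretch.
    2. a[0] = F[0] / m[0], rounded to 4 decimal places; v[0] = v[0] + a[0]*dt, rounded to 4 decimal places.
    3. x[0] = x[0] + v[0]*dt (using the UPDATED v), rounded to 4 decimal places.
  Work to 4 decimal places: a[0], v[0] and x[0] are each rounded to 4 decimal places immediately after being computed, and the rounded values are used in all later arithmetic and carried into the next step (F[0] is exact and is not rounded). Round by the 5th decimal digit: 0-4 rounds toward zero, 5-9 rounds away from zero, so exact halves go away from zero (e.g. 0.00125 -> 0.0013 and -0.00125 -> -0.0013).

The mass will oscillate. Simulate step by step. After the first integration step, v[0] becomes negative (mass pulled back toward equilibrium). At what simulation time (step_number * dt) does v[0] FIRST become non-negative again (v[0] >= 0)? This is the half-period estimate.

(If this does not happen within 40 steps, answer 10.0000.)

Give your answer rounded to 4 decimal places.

Answer: 2.7500

Derivation:
Step 0: x=[8.0000] v=[0.0000]
Step 1: x=[7.7513] v=[-0.9947]
Step 2: x=[7.2769] v=[-1.8978]
Step 3: x=[6.6204] v=[-2.6261]
Step 4: x=[5.8423] v=[-3.1126]
Step 5: x=[5.0142] v=[-3.3124]
Step 6: x=[4.2124] v=[-3.2071]
Step 7: x=[3.5108] v=[-2.8064]
Step 8: x=[2.9740] v=[-2.1472]
Step 9: x=[2.6514] v=[-1.2903]
Step 10: x=[2.5728] v=[-0.3145]
Step 11: x=[2.7454] v=[0.6903]
First v>=0 after going negative at step 11, time=2.7500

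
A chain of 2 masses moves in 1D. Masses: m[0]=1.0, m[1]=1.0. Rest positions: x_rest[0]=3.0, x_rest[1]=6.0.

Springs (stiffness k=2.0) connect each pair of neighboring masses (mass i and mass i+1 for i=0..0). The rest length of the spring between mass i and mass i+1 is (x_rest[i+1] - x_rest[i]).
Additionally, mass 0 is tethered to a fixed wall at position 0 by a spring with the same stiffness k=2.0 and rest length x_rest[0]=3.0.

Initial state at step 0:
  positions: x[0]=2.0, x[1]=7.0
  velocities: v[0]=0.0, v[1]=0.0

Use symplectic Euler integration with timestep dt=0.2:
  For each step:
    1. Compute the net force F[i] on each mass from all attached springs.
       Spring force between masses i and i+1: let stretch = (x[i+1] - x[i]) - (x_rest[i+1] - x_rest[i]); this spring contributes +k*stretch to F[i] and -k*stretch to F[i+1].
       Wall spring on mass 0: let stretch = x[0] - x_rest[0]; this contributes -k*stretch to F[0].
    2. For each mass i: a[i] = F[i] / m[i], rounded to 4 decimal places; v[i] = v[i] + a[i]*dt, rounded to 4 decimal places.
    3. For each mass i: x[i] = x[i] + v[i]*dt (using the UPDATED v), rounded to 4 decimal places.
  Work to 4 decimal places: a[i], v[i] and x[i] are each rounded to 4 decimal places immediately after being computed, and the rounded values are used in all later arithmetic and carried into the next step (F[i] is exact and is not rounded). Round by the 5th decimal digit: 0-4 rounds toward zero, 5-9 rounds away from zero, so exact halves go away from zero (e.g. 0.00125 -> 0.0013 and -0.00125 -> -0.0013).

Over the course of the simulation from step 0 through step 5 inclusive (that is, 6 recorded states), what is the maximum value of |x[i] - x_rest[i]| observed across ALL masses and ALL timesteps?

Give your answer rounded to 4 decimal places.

Answer: 1.0893

Derivation:
Step 0: x=[2.0000 7.0000] v=[0.0000 0.0000]
Step 1: x=[2.2400 6.8400] v=[1.2000 -0.8000]
Step 2: x=[2.6688 6.5520] v=[2.1440 -1.4400]
Step 3: x=[3.1948 6.1933] v=[2.6298 -1.7933]
Step 4: x=[3.7051 5.8348] v=[2.5513 -1.7927]
Step 5: x=[4.0893 5.5459] v=[1.9211 -1.4446]
Max displacement = 1.0893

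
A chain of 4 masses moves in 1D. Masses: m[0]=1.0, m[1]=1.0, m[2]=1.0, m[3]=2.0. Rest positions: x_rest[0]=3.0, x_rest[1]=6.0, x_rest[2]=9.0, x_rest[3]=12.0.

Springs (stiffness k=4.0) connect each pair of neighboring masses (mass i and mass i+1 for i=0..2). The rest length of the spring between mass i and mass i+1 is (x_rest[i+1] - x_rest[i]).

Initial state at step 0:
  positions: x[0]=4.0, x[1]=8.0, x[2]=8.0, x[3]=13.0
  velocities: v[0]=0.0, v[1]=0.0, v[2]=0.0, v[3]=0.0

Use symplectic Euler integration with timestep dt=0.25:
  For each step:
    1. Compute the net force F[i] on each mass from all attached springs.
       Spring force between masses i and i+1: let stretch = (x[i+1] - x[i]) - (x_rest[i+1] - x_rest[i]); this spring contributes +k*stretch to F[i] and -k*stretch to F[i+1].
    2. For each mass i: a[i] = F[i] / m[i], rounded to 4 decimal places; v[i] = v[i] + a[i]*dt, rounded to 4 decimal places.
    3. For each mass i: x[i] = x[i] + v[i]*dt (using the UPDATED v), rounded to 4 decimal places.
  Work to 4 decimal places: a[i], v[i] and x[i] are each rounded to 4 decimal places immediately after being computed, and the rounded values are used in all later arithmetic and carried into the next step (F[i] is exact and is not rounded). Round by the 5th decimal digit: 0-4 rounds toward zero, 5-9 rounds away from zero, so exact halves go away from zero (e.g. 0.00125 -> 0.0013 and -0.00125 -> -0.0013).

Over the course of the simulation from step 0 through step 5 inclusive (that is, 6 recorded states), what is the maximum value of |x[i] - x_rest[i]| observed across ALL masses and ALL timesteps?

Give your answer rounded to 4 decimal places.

Step 0: x=[4.0000 8.0000 8.0000 13.0000] v=[0.0000 0.0000 0.0000 0.0000]
Step 1: x=[4.2500 7.0000 9.2500 12.7500] v=[1.0000 -4.0000 5.0000 -1.0000]
Step 2: x=[4.4375 5.8750 10.8125 12.4375] v=[0.7500 -4.5000 6.2500 -1.2500]
Step 3: x=[4.2344 5.6250 11.5469 12.2969] v=[-0.8125 -1.0000 2.9375 -0.5625]
Step 4: x=[3.6289 6.5078 10.9883 12.4375] v=[-2.4219 3.5313 -2.2344 0.5625]
Step 5: x=[2.9932 7.7910 9.6719 12.7720] v=[-2.5430 5.1329 -5.2657 1.3379]
Max displacement = 2.5469

Answer: 2.5469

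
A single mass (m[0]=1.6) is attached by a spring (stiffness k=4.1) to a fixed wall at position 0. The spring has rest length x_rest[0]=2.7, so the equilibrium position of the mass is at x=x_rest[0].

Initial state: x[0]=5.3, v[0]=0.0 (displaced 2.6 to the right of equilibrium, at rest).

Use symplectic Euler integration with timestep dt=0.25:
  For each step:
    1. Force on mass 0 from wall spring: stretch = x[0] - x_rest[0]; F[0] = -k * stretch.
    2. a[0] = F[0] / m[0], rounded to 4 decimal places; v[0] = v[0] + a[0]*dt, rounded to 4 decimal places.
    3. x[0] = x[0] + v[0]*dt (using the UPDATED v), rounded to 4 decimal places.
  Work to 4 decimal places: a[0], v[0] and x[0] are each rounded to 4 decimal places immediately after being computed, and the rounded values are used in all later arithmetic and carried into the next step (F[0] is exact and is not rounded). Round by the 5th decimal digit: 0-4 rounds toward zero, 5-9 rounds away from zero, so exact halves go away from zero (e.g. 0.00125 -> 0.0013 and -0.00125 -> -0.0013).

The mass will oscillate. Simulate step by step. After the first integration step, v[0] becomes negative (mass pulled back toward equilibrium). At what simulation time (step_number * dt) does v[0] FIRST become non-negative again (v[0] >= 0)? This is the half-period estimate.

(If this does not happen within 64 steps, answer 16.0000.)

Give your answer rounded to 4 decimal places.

Step 0: x=[5.3000] v=[0.0000]
Step 1: x=[4.8836] v=[-1.6656]
Step 2: x=[4.1175] v=[-3.0645]
Step 3: x=[3.1244] v=[-3.9726]
Step 4: x=[2.0633] v=[-4.2445]
Step 5: x=[1.1042] v=[-3.8366]
Step 6: x=[0.4006] v=[-2.8143]
Step 7: x=[0.0653] v=[-1.3413]
Step 8: x=[0.1520] v=[0.3466]
First v>=0 after going negative at step 8, time=2.0000

Answer: 2.0000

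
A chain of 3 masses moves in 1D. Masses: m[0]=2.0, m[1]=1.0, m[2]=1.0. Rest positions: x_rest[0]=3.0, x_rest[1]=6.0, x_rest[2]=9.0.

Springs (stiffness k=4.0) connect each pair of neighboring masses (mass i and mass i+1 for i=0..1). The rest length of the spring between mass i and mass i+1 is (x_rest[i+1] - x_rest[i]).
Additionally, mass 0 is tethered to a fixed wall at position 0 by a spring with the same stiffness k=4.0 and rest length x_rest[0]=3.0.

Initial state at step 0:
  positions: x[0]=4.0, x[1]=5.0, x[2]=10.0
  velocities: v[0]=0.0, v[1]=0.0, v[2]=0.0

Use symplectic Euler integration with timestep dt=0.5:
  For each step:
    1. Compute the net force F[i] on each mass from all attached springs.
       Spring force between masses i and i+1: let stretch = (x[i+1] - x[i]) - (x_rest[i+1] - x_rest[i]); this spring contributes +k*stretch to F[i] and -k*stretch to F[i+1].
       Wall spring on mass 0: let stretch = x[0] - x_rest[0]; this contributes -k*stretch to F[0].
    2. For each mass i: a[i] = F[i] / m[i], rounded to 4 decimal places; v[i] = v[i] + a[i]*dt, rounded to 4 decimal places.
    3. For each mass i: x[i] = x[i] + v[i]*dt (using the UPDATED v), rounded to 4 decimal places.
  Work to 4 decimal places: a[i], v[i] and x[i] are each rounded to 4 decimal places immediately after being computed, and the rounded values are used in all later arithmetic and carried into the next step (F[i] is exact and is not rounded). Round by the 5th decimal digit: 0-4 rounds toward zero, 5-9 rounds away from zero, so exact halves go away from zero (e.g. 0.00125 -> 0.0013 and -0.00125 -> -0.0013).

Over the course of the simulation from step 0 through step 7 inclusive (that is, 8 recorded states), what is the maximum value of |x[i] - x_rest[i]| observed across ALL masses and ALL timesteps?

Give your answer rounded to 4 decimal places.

Step 0: x=[4.0000 5.0000 10.0000] v=[0.0000 0.0000 0.0000]
Step 1: x=[2.5000 9.0000 8.0000] v=[-3.0000 8.0000 -4.0000]
Step 2: x=[3.0000 5.5000 10.0000] v=[1.0000 -7.0000 4.0000]
Step 3: x=[3.2500 4.0000 10.5000] v=[0.5000 -3.0000 1.0000]
Step 4: x=[2.2500 8.2500 7.5000] v=[-2.0000 8.5000 -6.0000]
Step 5: x=[3.1250 5.7500 8.2500] v=[1.7500 -5.0000 1.5000]
Step 6: x=[3.7500 3.1250 9.5000] v=[1.2500 -5.2500 2.5000]
Step 7: x=[2.1875 7.5000 7.3750] v=[-3.1250 8.7500 -4.2500]
Max displacement = 3.0000

Answer: 3.0000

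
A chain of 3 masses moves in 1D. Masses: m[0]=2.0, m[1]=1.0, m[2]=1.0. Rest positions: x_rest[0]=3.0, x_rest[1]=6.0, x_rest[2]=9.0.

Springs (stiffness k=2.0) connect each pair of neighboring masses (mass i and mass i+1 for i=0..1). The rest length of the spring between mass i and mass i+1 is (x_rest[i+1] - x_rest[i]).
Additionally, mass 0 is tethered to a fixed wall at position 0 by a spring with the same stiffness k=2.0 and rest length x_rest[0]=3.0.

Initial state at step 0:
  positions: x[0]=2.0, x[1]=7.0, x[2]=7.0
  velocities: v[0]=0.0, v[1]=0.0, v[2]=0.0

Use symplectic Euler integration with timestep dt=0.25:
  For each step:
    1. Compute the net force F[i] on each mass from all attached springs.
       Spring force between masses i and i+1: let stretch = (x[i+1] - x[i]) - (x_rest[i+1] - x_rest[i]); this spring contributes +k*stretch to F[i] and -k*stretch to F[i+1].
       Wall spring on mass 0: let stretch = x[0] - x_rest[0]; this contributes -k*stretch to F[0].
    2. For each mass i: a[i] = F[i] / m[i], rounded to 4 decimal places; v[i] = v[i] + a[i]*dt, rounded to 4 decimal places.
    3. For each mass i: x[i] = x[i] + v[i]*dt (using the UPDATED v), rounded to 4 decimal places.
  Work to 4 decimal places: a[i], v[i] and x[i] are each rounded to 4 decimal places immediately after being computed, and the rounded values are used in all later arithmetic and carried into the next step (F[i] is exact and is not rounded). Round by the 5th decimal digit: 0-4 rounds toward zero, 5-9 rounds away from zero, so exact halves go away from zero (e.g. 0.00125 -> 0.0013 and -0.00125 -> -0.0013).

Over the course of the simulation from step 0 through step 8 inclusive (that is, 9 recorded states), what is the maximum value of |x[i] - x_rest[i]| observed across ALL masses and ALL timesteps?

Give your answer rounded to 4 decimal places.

Step 0: x=[2.0000 7.0000 7.0000] v=[0.0000 0.0000 0.0000]
Step 1: x=[2.1875 6.3750 7.3750] v=[0.7500 -2.5000 1.5000]
Step 2: x=[2.5000 5.3516 8.0000] v=[1.2500 -4.0938 2.5000]
Step 3: x=[2.8345 4.3028 8.6690] v=[1.3379 -4.1954 2.6758]
Step 4: x=[3.0836 3.6162 9.1672] v=[0.9964 -2.7465 1.9927]
Step 5: x=[3.1733 3.5569 9.3465] v=[0.3587 -0.2373 0.7172]
Step 6: x=[3.0886 4.1733 9.1771] v=[-0.3387 2.4657 -0.6776]
Step 7: x=[2.8787 5.2796 8.7572] v=[-0.8397 4.4253 -1.6795]
Step 8: x=[2.6389 6.5205 8.2776] v=[-0.9592 4.9637 -1.9183]
Max displacement = 2.4431

Answer: 2.4431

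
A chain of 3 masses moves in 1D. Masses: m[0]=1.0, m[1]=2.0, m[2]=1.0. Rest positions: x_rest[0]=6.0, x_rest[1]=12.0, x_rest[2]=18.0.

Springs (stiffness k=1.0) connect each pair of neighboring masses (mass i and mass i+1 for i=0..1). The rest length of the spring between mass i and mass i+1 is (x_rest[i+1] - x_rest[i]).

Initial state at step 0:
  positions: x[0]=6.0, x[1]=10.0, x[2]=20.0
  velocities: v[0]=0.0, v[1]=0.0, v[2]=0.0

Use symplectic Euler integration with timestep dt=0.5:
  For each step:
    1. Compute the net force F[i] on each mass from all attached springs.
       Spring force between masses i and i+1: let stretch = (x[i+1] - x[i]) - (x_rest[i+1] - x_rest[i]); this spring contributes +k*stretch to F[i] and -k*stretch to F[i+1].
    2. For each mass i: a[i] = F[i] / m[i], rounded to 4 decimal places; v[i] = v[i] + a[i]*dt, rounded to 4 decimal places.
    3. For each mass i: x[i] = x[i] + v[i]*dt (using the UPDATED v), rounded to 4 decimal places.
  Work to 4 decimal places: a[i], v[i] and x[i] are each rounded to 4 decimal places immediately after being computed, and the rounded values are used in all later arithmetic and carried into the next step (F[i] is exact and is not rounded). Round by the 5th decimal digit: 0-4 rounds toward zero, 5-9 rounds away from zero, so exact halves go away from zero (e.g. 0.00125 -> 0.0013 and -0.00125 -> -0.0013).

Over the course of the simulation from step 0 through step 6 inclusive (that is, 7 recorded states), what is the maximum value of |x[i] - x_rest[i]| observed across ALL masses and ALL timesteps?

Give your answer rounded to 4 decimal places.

Answer: 2.7617

Derivation:
Step 0: x=[6.0000 10.0000 20.0000] v=[0.0000 0.0000 0.0000]
Step 1: x=[5.5000 10.7500 19.0000] v=[-1.0000 1.5000 -2.0000]
Step 2: x=[4.8125 11.8750 17.4375] v=[-1.3750 2.2500 -3.1250]
Step 3: x=[4.3906 12.8125 15.9844] v=[-0.8438 1.8750 -2.9063]
Step 4: x=[4.5742 13.0938 15.2383] v=[0.3672 0.5625 -1.4923]
Step 5: x=[5.3877 12.5782 15.4561] v=[1.6270 -1.0313 0.4355]
Step 6: x=[6.4989 11.5235 16.4544] v=[2.2223 -2.1095 1.9966]
Max displacement = 2.7617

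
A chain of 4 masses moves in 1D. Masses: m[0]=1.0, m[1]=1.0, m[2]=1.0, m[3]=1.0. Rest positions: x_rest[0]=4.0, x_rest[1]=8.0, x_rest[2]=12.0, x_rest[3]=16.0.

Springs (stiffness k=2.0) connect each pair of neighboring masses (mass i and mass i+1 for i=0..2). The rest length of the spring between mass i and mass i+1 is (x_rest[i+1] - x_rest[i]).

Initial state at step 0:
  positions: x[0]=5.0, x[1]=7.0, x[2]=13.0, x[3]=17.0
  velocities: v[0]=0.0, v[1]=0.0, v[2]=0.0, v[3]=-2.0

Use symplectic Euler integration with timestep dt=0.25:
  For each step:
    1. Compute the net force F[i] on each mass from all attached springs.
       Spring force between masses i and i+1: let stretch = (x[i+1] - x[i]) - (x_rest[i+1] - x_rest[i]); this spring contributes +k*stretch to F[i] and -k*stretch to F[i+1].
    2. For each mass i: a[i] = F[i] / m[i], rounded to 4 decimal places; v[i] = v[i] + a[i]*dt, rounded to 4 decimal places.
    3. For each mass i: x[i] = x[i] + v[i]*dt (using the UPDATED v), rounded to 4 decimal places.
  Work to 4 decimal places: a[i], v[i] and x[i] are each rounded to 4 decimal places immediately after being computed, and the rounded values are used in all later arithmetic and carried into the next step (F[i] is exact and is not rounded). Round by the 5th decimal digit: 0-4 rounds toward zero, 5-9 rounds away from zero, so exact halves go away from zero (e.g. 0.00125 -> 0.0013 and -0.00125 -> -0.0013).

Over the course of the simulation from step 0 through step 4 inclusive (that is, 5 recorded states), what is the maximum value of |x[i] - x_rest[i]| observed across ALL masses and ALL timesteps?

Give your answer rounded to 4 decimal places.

Answer: 1.6348

Derivation:
Step 0: x=[5.0000 7.0000 13.0000 17.0000] v=[0.0000 0.0000 0.0000 -2.0000]
Step 1: x=[4.7500 7.5000 12.7500 16.5000] v=[-1.0000 2.0000 -1.0000 -2.0000]
Step 2: x=[4.3438 8.3125 12.3125 16.0313] v=[-1.6250 3.2500 -1.7500 -1.8750]
Step 3: x=[3.9336 9.1289 11.8399 15.5977] v=[-1.6407 3.2657 -1.8906 -1.7344]
Step 4: x=[3.6728 9.6348 11.4981 15.1944] v=[-1.0431 2.0236 -1.3672 -1.6133]
Max displacement = 1.6348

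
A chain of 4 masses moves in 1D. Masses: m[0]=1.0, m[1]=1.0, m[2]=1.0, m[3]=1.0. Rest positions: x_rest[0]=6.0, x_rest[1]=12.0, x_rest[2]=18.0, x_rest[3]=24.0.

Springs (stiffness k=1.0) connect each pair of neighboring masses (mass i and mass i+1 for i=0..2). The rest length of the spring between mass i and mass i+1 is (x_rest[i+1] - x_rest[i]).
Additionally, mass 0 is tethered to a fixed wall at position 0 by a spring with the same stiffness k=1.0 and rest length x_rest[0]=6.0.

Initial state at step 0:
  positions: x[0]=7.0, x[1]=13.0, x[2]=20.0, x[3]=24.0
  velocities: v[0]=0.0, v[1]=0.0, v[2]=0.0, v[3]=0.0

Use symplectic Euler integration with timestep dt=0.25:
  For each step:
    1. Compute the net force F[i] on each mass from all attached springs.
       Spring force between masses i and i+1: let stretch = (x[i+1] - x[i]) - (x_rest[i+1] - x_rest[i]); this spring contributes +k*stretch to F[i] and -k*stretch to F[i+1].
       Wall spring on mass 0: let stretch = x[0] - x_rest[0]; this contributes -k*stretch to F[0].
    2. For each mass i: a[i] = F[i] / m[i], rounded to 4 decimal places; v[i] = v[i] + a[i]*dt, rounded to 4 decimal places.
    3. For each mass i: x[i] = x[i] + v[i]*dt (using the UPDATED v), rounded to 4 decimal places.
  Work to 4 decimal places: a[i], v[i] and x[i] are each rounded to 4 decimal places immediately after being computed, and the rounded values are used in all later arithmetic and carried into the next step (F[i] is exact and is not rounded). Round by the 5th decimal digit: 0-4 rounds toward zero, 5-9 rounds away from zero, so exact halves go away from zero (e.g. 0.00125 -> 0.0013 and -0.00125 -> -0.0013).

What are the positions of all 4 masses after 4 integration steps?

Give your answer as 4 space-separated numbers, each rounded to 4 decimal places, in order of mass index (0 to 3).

Step 0: x=[7.0000 13.0000 20.0000 24.0000] v=[0.0000 0.0000 0.0000 0.0000]
Step 1: x=[6.9375 13.0625 19.8125 24.1250] v=[-0.2500 0.2500 -0.7500 0.5000]
Step 2: x=[6.8242 13.1641 19.4727 24.3555] v=[-0.4531 0.4063 -1.3594 0.9219]
Step 3: x=[6.6807 13.2637 19.0437 24.6558] v=[-0.5742 0.3985 -1.7159 1.2012]
Step 4: x=[6.5311 13.3132 18.6042 24.9804] v=[-0.5986 0.1978 -1.7579 1.2982]

Answer: 6.5311 13.3132 18.6042 24.9804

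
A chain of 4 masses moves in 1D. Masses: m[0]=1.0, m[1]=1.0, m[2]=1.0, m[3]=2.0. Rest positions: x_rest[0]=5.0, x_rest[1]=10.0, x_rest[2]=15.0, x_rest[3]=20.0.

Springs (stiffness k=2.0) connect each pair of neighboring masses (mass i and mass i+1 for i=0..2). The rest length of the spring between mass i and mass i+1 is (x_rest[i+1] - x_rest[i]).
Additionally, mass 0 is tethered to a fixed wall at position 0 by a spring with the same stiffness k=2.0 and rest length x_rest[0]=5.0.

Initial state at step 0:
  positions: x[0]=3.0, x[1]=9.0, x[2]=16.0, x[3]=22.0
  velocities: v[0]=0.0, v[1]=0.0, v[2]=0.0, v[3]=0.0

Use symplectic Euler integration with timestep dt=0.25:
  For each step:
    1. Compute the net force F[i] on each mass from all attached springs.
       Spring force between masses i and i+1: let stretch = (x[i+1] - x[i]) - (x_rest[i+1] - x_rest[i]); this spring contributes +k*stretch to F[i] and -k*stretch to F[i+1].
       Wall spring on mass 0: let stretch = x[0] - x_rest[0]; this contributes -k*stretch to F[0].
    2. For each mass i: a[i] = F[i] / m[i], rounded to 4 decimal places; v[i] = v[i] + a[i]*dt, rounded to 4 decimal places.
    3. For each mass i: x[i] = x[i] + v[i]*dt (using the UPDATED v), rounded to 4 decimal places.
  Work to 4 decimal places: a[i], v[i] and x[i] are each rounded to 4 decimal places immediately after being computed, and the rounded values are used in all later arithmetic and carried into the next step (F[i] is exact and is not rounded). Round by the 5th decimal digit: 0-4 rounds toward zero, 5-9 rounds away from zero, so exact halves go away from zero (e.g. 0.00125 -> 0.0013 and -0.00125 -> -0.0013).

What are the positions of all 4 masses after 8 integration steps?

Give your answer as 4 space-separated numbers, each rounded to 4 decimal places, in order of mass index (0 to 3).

Answer: 6.8294 12.1727 15.9915 19.8224

Derivation:
Step 0: x=[3.0000 9.0000 16.0000 22.0000] v=[0.0000 0.0000 0.0000 0.0000]
Step 1: x=[3.3750 9.1250 15.8750 21.9375] v=[1.5000 0.5000 -0.5000 -0.2500]
Step 2: x=[4.0469 9.3750 15.6641 21.8086] v=[2.6875 1.0000 -0.8438 -0.5156]
Step 3: x=[4.8789 9.7451 15.4351 21.6082] v=[3.3281 1.4805 -0.9161 -0.8017]
Step 4: x=[5.7094 10.2182 15.2665 21.3345] v=[3.3218 1.8924 -0.6746 -1.0950]
Step 5: x=[6.3898 10.7588 15.2253 20.9940] v=[2.7215 2.1622 -0.1648 -1.3620]
Step 6: x=[6.8176 11.3116 15.3469 20.6055] v=[1.7111 2.2110 0.4863 -1.5542]
Step 7: x=[6.9549 11.8070 15.6214 20.2008] v=[0.5493 1.9817 1.0980 -1.6189]
Step 8: x=[6.8294 12.1727 15.9915 19.8224] v=[-0.5021 1.4629 1.4805 -1.5138]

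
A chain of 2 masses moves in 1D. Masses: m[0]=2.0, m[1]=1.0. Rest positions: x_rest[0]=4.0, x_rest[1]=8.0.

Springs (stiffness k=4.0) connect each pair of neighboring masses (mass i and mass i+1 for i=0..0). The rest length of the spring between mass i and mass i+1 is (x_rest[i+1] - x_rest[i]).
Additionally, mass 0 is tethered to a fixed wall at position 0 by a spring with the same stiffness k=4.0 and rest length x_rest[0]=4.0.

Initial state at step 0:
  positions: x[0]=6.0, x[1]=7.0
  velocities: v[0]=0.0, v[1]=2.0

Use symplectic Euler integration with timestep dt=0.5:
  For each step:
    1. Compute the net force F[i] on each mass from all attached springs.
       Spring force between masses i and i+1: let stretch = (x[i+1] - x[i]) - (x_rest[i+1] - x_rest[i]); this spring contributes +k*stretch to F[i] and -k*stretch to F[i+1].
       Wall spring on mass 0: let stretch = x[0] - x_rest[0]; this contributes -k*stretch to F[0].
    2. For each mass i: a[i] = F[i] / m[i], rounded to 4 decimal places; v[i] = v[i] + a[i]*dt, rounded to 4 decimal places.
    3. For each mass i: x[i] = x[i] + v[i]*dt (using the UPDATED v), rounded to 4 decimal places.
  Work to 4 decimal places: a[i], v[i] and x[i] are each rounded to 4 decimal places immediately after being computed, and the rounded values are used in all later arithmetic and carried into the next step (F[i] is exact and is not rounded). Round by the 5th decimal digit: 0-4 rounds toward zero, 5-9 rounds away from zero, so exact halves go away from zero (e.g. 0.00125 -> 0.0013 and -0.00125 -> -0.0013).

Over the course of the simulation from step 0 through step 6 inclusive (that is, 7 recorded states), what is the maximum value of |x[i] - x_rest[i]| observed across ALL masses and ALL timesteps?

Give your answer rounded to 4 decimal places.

Step 0: x=[6.0000 7.0000] v=[0.0000 2.0000]
Step 1: x=[3.5000 11.0000] v=[-5.0000 8.0000]
Step 2: x=[3.0000 11.5000] v=[-1.0000 1.0000]
Step 3: x=[5.2500 7.5000] v=[4.5000 -8.0000]
Step 4: x=[6.0000 5.2500] v=[1.5000 -4.5000]
Step 5: x=[3.3750 7.7500] v=[-5.2500 5.0000]
Step 6: x=[1.2500 9.8750] v=[-4.2500 4.2500]
Max displacement = 3.5000

Answer: 3.5000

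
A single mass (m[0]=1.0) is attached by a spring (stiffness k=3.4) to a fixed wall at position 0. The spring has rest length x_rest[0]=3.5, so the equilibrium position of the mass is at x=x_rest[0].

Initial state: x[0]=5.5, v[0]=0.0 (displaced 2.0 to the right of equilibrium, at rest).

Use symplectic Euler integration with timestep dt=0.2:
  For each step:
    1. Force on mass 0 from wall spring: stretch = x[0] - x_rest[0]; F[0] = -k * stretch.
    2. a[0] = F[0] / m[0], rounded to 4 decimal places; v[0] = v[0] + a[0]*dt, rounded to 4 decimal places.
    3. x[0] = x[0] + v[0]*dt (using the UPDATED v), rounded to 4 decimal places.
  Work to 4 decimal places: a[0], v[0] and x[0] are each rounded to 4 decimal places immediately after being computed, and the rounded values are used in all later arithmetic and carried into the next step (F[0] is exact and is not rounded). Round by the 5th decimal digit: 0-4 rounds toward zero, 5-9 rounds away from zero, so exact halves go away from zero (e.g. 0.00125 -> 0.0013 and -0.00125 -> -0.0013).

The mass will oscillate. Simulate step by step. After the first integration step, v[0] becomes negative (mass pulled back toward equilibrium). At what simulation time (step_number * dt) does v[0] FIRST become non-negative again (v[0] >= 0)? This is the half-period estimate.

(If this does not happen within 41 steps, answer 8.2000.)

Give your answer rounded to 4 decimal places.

Step 0: x=[5.5000] v=[0.0000]
Step 1: x=[5.2280] v=[-1.3600]
Step 2: x=[4.7210] v=[-2.5350]
Step 3: x=[4.0479] v=[-3.3653]
Step 4: x=[3.3003] v=[-3.7379]
Step 5: x=[2.5799] v=[-3.6021]
Step 6: x=[1.9846] v=[-2.9764]
Step 7: x=[1.5954] v=[-1.9459]
Step 8: x=[1.4652] v=[-0.6508]
Step 9: x=[1.6118] v=[0.7329]
First v>=0 after going negative at step 9, time=1.8000

Answer: 1.8000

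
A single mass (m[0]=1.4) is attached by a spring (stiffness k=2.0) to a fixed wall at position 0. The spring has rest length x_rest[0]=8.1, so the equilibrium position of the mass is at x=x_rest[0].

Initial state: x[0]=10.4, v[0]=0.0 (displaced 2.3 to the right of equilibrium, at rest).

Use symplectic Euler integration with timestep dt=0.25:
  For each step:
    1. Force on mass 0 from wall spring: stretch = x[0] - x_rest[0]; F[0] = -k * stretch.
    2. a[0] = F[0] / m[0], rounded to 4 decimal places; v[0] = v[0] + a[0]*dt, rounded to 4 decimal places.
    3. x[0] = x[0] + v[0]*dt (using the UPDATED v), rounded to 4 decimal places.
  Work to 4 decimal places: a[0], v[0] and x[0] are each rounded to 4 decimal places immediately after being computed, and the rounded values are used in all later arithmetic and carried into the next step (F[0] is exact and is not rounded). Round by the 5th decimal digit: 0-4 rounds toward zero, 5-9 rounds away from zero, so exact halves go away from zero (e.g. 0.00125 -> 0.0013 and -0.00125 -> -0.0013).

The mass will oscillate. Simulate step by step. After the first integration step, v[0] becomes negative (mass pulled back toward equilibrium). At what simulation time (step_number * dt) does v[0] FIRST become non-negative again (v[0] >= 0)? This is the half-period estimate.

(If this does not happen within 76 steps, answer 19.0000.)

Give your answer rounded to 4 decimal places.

Step 0: x=[10.4000] v=[0.0000]
Step 1: x=[10.1947] v=[-0.8214]
Step 2: x=[9.8023] v=[-1.5695]
Step 3: x=[9.2579] v=[-2.1775]
Step 4: x=[8.6102] v=[-2.5910]
Step 5: x=[7.9169] v=[-2.7732]
Step 6: x=[7.2400] v=[-2.7078]
Step 7: x=[6.6398] v=[-2.4007]
Step 8: x=[6.1700] v=[-1.8792]
Step 9: x=[5.8725] v=[-1.1899]
Step 10: x=[5.7739] v=[-0.3944]
Step 11: x=[5.8830] v=[0.4364]
First v>=0 after going negative at step 11, time=2.7500

Answer: 2.7500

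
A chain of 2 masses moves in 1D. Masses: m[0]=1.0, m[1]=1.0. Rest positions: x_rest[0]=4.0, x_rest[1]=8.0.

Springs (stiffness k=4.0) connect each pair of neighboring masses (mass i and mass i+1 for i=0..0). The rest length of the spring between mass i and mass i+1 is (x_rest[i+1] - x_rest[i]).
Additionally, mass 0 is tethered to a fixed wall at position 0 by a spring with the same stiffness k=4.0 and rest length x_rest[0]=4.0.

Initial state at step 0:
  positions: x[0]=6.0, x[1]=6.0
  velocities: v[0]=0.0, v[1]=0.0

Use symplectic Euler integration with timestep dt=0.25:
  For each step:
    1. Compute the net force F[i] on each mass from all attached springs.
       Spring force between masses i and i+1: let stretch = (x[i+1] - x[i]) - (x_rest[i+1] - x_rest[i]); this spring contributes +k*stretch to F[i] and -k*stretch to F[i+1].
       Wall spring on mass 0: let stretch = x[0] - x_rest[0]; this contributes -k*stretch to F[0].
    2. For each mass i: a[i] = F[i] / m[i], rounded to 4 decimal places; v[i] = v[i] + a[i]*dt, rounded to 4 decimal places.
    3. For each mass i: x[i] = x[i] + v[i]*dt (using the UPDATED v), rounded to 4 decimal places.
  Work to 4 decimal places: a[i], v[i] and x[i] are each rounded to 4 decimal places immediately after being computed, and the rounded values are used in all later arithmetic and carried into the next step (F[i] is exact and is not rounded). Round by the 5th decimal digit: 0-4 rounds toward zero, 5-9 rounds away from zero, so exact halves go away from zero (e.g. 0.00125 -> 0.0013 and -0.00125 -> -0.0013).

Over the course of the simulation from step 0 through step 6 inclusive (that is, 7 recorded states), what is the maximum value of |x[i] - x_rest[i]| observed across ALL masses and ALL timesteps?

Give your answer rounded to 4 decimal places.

Step 0: x=[6.0000 6.0000] v=[0.0000 0.0000]
Step 1: x=[4.5000 7.0000] v=[-6.0000 4.0000]
Step 2: x=[2.5000 8.3750] v=[-8.0000 5.5000]
Step 3: x=[1.3438 9.2813] v=[-4.6250 3.6250]
Step 4: x=[1.8360 9.2032] v=[1.9687 -0.3125]
Step 5: x=[3.7110 8.2833] v=[7.4999 -3.6797]
Step 6: x=[5.8013 7.2203] v=[8.3612 -4.2520]
Max displacement = 2.6562

Answer: 2.6562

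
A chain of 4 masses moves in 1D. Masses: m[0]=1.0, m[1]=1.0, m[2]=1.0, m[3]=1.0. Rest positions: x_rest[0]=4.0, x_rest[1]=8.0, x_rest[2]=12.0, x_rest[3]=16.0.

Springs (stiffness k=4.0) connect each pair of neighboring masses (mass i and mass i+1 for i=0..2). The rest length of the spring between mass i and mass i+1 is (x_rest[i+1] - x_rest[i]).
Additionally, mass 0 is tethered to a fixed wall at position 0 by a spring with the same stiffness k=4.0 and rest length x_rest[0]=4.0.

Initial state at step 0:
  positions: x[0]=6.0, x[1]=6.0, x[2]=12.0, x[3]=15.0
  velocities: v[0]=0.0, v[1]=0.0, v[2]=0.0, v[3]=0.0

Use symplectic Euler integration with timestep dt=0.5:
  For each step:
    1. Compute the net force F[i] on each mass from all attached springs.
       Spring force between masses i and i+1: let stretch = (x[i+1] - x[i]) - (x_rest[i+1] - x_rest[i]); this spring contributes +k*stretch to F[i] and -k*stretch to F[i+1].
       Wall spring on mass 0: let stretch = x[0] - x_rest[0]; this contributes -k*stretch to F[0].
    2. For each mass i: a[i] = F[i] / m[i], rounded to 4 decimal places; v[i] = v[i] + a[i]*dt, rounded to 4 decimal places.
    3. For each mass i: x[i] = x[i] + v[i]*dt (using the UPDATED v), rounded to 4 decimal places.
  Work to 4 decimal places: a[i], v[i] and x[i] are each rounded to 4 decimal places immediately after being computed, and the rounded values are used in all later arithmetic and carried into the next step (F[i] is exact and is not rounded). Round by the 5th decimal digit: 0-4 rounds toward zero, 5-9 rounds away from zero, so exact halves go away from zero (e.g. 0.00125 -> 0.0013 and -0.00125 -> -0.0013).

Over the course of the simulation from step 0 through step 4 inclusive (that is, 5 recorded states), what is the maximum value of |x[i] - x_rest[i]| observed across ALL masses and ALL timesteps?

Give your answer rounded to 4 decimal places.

Answer: 5.0000

Derivation:
Step 0: x=[6.0000 6.0000 12.0000 15.0000] v=[0.0000 0.0000 0.0000 0.0000]
Step 1: x=[0.0000 12.0000 9.0000 16.0000] v=[-12.0000 12.0000 -6.0000 2.0000]
Step 2: x=[6.0000 3.0000 16.0000 14.0000] v=[12.0000 -18.0000 14.0000 -4.0000]
Step 3: x=[3.0000 10.0000 8.0000 18.0000] v=[-6.0000 14.0000 -16.0000 8.0000]
Step 4: x=[4.0000 8.0000 12.0000 16.0000] v=[2.0000 -4.0000 8.0000 -4.0000]
Max displacement = 5.0000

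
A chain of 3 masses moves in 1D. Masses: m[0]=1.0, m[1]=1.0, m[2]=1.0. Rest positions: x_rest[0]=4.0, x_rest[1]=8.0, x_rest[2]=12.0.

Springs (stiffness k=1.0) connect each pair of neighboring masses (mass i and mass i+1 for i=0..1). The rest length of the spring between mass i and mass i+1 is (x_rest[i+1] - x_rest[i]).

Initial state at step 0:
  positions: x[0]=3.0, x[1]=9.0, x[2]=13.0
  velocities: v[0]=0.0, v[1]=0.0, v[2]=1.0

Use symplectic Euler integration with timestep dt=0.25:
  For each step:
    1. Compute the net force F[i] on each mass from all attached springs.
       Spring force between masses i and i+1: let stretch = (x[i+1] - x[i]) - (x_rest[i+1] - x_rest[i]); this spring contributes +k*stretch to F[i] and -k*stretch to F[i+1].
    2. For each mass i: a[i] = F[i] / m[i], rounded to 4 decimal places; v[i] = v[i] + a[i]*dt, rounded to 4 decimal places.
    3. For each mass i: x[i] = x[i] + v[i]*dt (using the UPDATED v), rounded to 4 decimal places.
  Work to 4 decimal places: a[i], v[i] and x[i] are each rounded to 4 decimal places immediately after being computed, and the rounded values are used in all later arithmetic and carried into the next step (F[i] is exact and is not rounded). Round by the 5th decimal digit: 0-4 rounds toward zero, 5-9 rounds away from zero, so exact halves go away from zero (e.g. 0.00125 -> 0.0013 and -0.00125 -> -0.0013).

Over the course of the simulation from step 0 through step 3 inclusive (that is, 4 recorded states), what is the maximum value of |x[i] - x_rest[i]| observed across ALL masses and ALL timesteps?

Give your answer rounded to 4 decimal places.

Step 0: x=[3.0000 9.0000 13.0000] v=[0.0000 0.0000 1.0000]
Step 1: x=[3.1250 8.8750 13.2500] v=[0.5000 -0.5000 1.0000]
Step 2: x=[3.3594 8.6641 13.4766] v=[0.9375 -0.8438 0.9063]
Step 3: x=[3.6753 8.4224 13.6524] v=[1.2637 -0.9669 0.7032]
Max displacement = 1.6524

Answer: 1.6524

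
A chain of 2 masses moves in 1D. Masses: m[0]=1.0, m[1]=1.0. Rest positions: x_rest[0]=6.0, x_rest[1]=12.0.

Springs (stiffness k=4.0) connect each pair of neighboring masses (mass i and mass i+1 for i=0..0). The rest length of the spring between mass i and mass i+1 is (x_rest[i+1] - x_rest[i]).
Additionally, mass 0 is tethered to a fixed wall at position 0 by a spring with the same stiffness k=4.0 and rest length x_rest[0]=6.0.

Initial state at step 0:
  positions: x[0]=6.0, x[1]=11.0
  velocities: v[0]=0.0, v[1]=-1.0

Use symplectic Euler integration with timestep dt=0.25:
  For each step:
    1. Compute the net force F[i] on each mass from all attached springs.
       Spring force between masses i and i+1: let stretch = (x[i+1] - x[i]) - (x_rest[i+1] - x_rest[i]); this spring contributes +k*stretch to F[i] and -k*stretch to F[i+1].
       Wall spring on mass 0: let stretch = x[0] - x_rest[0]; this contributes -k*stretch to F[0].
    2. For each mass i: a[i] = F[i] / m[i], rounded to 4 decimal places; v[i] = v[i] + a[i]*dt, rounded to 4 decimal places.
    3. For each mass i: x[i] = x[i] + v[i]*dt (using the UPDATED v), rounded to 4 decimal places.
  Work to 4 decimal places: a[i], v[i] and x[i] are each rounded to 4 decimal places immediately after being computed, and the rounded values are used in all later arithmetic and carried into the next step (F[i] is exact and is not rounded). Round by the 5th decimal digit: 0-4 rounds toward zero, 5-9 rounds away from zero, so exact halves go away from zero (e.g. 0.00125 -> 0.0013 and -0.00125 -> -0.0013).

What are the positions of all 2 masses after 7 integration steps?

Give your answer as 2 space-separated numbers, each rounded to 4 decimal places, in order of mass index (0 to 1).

Step 0: x=[6.0000 11.0000] v=[0.0000 -1.0000]
Step 1: x=[5.7500 11.0000] v=[-1.0000 0.0000]
Step 2: x=[5.3750 11.1875] v=[-1.5000 0.7500]
Step 3: x=[5.1094 11.4219] v=[-1.0625 0.9375]
Step 4: x=[5.1446 11.5782] v=[0.1406 0.6250]
Step 5: x=[5.5020 11.6261] v=[1.4296 0.1914]
Step 6: x=[6.0149 11.6429] v=[2.0517 0.0673]
Step 7: x=[6.4311 11.7527] v=[1.6648 0.4393]

Answer: 6.4311 11.7527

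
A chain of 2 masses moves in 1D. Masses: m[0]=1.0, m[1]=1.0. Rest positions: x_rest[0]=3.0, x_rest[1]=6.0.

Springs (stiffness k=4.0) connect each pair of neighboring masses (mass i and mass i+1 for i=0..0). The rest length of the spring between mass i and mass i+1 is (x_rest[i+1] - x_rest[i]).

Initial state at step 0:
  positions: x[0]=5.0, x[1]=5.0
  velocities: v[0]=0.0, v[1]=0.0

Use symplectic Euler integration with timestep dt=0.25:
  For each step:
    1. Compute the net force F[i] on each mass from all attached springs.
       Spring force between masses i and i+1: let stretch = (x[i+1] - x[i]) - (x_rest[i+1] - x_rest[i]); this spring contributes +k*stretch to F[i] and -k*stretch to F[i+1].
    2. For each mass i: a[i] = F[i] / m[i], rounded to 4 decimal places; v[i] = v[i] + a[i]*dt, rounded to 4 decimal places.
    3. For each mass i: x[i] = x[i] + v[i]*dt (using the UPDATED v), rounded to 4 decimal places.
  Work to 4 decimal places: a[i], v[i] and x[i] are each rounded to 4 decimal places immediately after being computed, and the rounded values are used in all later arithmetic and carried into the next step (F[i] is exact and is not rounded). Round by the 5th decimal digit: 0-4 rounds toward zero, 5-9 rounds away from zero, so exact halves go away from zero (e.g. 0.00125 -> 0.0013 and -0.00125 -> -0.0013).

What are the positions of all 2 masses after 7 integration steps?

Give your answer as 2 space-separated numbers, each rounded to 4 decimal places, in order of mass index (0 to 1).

Step 0: x=[5.0000 5.0000] v=[0.0000 0.0000]
Step 1: x=[4.2500 5.7500] v=[-3.0000 3.0000]
Step 2: x=[3.1250 6.8750] v=[-4.5000 4.5000]
Step 3: x=[2.1875 7.8125] v=[-3.7500 3.7500]
Step 4: x=[1.9063 8.0938] v=[-1.1250 1.1250]
Step 5: x=[2.4219 7.5782] v=[2.0625 -2.0625]
Step 6: x=[3.4766 6.5235] v=[4.2188 -4.2188]
Step 7: x=[4.5430 5.4571] v=[4.2657 -4.2657]

Answer: 4.5430 5.4571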